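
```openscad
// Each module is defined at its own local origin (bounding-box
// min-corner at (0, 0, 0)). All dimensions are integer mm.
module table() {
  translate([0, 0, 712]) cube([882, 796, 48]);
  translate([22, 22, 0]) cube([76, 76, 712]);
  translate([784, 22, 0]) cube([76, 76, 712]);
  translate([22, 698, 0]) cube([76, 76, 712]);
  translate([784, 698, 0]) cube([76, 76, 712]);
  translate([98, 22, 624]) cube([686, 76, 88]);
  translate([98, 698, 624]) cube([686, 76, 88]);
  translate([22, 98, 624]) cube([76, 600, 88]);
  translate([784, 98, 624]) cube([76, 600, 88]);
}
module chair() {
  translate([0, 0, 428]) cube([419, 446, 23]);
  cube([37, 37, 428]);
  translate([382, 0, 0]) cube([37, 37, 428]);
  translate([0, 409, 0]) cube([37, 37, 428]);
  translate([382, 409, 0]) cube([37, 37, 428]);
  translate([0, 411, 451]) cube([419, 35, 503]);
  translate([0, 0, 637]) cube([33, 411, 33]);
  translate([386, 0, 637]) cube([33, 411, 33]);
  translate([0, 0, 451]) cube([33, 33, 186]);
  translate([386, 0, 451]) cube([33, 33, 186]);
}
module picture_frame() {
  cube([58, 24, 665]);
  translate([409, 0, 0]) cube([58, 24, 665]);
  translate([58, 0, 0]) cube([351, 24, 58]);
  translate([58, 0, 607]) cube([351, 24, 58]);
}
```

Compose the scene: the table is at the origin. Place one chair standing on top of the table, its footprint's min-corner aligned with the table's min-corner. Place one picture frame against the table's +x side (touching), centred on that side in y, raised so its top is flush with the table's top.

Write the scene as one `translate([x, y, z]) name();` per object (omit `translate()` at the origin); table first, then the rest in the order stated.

table();
translate([0, 0, 760]) chair();
translate([882, 386, 95]) picture_frame();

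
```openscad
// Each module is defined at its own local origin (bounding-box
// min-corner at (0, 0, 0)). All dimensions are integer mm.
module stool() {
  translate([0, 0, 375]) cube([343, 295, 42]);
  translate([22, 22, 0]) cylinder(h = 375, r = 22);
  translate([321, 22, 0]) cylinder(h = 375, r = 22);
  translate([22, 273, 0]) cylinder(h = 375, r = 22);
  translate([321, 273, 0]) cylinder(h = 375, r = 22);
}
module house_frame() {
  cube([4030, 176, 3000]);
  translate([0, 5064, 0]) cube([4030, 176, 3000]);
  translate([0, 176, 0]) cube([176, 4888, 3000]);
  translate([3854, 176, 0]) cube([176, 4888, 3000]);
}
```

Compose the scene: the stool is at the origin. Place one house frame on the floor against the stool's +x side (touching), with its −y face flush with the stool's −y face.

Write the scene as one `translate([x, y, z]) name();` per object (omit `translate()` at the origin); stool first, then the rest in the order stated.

stool();
translate([343, 0, 0]) house_frame();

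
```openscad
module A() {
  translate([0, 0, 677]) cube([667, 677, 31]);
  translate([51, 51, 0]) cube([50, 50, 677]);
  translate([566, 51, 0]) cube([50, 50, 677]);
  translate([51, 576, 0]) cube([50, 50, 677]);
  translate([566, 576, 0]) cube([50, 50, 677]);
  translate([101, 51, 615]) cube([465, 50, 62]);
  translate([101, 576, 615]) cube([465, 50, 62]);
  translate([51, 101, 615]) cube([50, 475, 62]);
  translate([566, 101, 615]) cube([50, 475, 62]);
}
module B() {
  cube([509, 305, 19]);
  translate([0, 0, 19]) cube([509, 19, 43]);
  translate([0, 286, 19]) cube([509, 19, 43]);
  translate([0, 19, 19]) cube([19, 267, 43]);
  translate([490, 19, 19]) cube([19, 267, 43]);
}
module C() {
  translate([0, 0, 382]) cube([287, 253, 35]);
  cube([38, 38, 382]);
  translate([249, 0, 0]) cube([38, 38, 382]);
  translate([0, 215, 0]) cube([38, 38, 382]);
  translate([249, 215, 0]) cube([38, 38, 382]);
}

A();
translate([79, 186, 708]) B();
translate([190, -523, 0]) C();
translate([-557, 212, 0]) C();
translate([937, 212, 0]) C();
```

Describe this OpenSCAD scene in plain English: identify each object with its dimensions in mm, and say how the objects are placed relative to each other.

A is a table: top 667 mm (x) × 677 mm (y), 31 mm thick, upper face at z = 708 mm, on four 50×50 mm square legs, each inset 51 mm from the nearest pair of top edges, running from z = 0 to the bottom of the top. Four apron rails, 50 mm thick and 62 mm tall, run between adjacent legs with their top edges flush with the underside of the top and their outer faces flush with the legs' outer faces.

B is an open storage box with external size 509×305×62 mm and wall thickness 19 mm (the base is also 19 mm thick). The base covers the whole footprint; the four walls stand on the base, with the y-facing walls full-width and the x-facing walls fitting between their inner faces.

C is a four-legged stool. The seat is a 287×253×35 mm slab whose top surface is at z = 417 mm; four square legs, each 38×38 mm in cross-section, run from the floor (z = 0) to the underside of the seat, each flush with a corner of the seat.

The open box is on top of the table, centred. Three stools sit around the table at the −y, −x, +x sides.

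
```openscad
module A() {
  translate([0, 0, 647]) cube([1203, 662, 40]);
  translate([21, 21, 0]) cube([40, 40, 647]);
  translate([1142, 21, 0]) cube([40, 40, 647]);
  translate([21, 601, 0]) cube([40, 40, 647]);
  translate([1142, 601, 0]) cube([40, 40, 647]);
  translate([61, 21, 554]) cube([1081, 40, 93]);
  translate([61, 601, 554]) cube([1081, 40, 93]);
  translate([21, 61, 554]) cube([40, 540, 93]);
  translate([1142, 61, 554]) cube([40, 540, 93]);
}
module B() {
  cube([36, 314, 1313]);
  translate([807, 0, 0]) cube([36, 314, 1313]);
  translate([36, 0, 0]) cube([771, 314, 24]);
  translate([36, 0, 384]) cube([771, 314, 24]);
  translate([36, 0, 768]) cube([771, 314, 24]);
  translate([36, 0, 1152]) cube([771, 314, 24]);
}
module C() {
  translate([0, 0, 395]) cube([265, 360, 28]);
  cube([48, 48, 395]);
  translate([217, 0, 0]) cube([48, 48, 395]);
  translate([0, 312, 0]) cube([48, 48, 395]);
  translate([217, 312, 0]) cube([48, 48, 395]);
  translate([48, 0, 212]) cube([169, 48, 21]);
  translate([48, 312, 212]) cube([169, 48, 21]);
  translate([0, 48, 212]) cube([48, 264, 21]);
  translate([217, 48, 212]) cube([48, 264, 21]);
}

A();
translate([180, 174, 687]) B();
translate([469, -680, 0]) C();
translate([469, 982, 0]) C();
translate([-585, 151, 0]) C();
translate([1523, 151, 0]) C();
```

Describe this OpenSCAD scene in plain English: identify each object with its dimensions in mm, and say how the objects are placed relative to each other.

A is a rectangular dining table. The top is 1203×662×40 mm with its upper surface at z = 687 mm. It stands on four 40×40 mm square legs, each inset 21 mm from the nearest pair of top edges, running from the floor to the underside of the top. Four apron rails, 40 mm thick and 93 mm tall, run between adjacent legs with their top edges flush with the underside of the top and their outer faces flush with the legs' outer faces.

B is a bookshelf 843 mm wide overall, 314 mm deep and 1313 mm tall. The two sides are 36 mm thick vertical panels. 4 horizontal shelves of 24 mm thickness span between the inner faces of the sides; the lowest shelf sits on the floor and shelves are stacked with a clear vertical gap of 360 mm between each pair.

C is a simple wooden stool: a rectangular seat 265 mm (x) by 360 mm (y), 28 mm thick, top face at z = 423 mm, on four square legs, each 48×48 mm in cross-section. The legs rest on z = 0, each flush with a corner of the seat. Four stretchers, 48 mm wide and 21 mm tall, connect adjacent legs with their undersides at z = 212 mm, each running between the inner faces of the legs it joins and aligned with the legs' outer faces on the other axis.

The bookshelf is on top of the table, centred. Four stools sit around the table at the −y, +y, −x, +x sides.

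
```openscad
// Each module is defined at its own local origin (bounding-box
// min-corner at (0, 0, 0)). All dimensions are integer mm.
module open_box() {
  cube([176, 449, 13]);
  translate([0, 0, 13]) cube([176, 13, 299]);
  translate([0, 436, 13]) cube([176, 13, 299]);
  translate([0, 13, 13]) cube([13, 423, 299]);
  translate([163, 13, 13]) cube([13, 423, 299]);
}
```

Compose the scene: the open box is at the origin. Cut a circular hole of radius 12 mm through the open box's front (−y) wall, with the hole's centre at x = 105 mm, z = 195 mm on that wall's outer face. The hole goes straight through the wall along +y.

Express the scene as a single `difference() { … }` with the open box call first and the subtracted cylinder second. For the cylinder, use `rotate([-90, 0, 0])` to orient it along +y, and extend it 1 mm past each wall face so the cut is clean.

difference() {
  open_box();
  translate([105, -1, 195]) rotate([-90, 0, 0]) cylinder(h = 15, r = 12);
}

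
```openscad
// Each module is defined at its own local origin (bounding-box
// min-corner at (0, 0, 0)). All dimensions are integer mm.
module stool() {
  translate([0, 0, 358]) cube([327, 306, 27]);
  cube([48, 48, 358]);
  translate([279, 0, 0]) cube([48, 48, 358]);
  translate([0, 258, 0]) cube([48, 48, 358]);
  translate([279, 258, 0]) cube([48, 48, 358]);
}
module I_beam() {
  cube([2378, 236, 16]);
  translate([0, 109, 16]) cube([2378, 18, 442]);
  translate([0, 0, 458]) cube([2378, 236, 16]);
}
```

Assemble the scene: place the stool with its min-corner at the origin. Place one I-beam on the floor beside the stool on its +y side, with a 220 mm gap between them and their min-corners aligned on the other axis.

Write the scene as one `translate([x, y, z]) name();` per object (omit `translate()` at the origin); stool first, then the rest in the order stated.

stool();
translate([0, 526, 0]) I_beam();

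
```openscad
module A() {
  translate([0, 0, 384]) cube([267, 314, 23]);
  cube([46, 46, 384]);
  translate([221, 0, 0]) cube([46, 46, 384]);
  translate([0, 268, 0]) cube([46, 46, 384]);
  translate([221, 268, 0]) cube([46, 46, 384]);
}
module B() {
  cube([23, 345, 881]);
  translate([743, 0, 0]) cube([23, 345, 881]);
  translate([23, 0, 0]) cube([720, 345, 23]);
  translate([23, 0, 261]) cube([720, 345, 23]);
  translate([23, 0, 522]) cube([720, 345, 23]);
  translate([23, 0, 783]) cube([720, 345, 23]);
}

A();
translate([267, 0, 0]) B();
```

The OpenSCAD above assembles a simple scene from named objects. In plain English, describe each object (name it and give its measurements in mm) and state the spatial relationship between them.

A is a simple wooden stool: a rectangular seat 267 mm (x) by 314 mm (y), 23 mm thick, top face at z = 407 mm, on four square legs, each 46×46 mm in cross-section. The legs rest on z = 0, each flush with a corner of the seat.

B is a bookshelf 766 mm wide overall, 345 mm deep and 881 mm tall. The two sides are 23 mm thick vertical panels. 4 horizontal shelves of 23 mm thickness span between the inner faces of the sides; the lowest shelf sits on the floor and shelves are stacked with a clear vertical gap of 238 mm between each pair.

The bookshelf is against the stool's +x side, with their −y faces flush.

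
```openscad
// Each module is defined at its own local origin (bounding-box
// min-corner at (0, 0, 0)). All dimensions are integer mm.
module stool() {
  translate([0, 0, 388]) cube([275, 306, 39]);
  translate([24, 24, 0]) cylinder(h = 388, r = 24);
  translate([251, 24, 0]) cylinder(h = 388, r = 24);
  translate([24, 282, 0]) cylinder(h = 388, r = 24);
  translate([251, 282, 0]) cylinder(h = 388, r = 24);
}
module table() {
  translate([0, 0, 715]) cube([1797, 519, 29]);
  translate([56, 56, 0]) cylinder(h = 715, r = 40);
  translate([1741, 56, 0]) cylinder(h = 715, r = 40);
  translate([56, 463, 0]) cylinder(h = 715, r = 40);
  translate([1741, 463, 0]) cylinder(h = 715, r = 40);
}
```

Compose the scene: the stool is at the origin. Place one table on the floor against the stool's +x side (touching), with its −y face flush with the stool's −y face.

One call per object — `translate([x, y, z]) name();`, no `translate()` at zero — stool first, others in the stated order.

stool();
translate([275, 0, 0]) table();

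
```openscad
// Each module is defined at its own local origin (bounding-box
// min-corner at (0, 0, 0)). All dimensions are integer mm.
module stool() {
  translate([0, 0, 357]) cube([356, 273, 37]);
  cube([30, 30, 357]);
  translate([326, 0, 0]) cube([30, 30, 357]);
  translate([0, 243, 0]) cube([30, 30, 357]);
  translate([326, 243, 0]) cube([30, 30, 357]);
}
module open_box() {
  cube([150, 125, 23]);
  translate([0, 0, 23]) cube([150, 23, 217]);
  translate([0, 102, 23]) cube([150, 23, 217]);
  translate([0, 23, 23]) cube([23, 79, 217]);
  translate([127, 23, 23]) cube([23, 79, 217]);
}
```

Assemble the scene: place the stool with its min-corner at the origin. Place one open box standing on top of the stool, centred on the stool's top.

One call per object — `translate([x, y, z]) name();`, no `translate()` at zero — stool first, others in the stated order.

stool();
translate([103, 74, 394]) open_box();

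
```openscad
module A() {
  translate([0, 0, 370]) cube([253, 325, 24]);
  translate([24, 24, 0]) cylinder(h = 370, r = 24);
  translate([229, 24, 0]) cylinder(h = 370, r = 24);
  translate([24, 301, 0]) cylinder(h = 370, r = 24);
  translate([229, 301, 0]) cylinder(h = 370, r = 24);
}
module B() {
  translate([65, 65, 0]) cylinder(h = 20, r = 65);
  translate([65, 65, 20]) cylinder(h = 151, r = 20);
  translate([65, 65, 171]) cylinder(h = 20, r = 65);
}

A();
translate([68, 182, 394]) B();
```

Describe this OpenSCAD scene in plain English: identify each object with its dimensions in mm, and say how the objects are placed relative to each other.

A is a four-legged stool. The seat is 253×325 mm, 24 mm thick, top at z = 394 mm. It stands on four round legs, each 48 mm in diameter, from z = 0 to the seat underside, each leg's axis is inset half a diameter from the nearest pair of seat edges (so the leg's bounding box is flush with the corner).

B is a spool: two coaxial disc flanges of radius 65 mm and thickness 20 mm, joined by a core cylinder of radius 20 mm and height 151 mm. The lower flange rests on z = 0 and the three cylinders share a vertical axis.

The spool is on top of the stool.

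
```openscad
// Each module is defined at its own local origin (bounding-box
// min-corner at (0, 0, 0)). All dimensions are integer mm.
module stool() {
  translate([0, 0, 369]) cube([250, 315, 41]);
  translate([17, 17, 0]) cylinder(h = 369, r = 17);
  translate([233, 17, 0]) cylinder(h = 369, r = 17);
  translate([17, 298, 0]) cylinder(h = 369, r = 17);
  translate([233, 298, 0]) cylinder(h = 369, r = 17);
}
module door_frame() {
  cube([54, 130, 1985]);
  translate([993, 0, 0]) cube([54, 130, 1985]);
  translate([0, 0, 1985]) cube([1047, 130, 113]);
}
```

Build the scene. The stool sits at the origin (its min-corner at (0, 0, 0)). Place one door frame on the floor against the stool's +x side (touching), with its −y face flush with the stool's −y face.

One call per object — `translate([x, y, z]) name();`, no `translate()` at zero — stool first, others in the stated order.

stool();
translate([250, 0, 0]) door_frame();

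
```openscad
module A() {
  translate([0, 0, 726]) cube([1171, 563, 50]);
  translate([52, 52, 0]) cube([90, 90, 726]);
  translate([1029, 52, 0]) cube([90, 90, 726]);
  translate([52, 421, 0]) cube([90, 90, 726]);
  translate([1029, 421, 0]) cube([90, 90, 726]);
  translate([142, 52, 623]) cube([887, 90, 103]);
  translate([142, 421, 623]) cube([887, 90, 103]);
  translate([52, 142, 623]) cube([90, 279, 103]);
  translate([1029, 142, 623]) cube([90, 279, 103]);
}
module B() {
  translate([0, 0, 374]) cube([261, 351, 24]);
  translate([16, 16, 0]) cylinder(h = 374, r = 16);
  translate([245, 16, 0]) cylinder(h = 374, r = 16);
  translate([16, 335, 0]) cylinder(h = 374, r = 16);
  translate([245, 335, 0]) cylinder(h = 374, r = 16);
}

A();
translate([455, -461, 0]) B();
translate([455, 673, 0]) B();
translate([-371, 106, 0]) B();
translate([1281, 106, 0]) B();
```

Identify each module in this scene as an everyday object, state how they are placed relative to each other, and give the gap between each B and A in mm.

A is a table. B is a stool. Four stools sit around the table at the −y, +y, −x, +x sides. The gap between each stool and the table is 110 mm.

Each stool's nearest face is 110 mm from the table's bounding box.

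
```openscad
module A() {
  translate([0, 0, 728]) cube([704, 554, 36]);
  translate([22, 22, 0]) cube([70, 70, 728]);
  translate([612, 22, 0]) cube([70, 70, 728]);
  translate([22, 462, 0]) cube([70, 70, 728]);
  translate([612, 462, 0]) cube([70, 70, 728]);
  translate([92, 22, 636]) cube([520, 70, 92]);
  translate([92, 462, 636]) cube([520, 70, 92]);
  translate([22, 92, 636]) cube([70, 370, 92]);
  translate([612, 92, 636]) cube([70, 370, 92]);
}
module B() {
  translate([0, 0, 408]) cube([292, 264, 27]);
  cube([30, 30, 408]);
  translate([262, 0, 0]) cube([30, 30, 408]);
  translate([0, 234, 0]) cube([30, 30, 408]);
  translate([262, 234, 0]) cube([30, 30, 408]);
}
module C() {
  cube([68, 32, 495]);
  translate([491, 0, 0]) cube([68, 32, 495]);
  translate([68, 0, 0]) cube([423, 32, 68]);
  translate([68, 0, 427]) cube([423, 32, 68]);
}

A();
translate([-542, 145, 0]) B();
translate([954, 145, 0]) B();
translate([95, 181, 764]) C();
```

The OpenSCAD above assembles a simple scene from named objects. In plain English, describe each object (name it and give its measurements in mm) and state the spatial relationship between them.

A is a table with a 704×554 mm rectangular top, 36 mm thick, top surface at z = 764 mm, supported by four 70×70 mm square legs, each inset 22 mm from the nearest pair of top edges, running from the floor. Four apron rails, 70 mm thick and 92 mm tall, run between adjacent legs with their top edges flush with the underside of the top and their outer faces flush with the legs' outer faces.

B is a four-legged stool. The seat is a 292×264×27 mm slab whose top surface is at z = 435 mm; four square legs, each 30×30 mm in cross-section, run from the floor (z = 0) to the underside of the seat, each flush with a corner of the seat.

C is a rectangular picture frame lying in the x–z plane (depth along y). The opening is 423 mm wide (x) by 359 mm tall (z), surrounded by a border 68 mm wide on all four sides. The frame is 32 mm deep and is made of two full-height vertical stiles with two horizontal rails fitted between them.

Two stools sit around the table at the −x, +x sides. The picture frame is on top of the table.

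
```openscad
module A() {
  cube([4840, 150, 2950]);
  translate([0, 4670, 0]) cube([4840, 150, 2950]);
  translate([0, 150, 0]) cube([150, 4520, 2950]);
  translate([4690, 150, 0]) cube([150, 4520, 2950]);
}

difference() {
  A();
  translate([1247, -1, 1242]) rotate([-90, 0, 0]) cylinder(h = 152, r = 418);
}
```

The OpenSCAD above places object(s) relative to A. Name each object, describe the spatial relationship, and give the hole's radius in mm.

The subtracted cylinder has r = 418 mm.

A is a house frame. The house frame has a circular hole through its front wall. The hole's radius is 418 mm.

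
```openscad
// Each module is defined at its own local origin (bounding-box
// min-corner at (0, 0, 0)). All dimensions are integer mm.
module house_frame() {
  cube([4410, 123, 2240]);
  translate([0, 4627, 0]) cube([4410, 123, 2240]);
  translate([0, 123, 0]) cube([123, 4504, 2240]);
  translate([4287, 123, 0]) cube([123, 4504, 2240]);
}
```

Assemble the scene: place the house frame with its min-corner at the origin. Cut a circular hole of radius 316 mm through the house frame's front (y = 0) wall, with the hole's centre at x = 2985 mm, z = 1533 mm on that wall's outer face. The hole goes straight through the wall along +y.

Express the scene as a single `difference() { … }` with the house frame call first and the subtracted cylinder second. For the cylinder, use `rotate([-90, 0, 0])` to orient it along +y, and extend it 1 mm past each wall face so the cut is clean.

difference() {
  house_frame();
  translate([2985, -1, 1533]) rotate([-90, 0, 0]) cylinder(h = 125, r = 316);
}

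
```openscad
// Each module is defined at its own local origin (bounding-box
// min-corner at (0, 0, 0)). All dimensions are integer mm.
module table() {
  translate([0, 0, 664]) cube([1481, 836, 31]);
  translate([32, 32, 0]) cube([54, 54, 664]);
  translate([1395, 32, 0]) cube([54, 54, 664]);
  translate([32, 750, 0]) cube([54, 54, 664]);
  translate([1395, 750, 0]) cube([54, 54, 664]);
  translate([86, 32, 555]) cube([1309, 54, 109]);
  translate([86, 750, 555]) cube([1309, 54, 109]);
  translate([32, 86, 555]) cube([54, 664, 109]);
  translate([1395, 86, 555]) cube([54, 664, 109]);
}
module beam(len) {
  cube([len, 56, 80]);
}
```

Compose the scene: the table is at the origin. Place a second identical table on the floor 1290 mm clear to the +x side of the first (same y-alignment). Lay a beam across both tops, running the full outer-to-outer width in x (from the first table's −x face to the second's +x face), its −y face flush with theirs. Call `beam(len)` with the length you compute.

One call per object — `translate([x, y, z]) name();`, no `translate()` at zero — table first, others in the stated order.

table();
translate([2771, 0, 0]) table();
translate([0, 0, 695]) beam(4252);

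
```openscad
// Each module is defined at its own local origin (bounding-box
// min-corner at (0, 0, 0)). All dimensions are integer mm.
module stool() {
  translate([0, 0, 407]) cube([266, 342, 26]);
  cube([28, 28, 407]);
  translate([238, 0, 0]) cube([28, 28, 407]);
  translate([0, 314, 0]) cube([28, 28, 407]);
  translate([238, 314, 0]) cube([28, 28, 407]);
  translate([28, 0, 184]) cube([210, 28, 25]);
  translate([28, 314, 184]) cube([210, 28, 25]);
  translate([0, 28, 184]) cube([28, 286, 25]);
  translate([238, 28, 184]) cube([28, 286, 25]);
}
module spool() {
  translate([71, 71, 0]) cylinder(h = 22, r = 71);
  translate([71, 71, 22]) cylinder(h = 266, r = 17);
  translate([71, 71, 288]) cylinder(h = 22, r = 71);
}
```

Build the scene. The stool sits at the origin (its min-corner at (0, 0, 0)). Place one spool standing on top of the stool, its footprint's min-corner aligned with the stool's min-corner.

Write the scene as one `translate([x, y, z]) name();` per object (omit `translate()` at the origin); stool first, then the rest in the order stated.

stool();
translate([0, 0, 433]) spool();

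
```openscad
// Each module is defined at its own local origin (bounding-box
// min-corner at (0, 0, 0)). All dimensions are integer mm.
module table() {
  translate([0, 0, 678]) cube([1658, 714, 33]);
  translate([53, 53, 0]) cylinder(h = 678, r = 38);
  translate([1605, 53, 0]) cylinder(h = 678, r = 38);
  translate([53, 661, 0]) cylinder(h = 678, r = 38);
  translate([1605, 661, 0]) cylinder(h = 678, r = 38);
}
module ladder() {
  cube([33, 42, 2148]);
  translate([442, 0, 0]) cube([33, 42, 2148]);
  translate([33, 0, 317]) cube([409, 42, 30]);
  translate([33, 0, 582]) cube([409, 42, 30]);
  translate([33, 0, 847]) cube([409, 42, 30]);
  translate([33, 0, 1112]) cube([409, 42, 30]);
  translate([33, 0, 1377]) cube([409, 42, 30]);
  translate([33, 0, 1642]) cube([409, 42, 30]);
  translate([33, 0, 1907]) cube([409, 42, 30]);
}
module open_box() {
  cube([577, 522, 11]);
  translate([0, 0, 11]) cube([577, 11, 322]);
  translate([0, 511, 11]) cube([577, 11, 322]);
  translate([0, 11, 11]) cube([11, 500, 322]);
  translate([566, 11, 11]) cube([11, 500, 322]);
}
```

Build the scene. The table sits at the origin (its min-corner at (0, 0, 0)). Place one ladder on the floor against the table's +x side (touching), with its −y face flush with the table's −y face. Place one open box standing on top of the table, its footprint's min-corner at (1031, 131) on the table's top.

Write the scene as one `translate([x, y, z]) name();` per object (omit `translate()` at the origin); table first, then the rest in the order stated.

table();
translate([1658, 0, 0]) ladder();
translate([1031, 131, 711]) open_box();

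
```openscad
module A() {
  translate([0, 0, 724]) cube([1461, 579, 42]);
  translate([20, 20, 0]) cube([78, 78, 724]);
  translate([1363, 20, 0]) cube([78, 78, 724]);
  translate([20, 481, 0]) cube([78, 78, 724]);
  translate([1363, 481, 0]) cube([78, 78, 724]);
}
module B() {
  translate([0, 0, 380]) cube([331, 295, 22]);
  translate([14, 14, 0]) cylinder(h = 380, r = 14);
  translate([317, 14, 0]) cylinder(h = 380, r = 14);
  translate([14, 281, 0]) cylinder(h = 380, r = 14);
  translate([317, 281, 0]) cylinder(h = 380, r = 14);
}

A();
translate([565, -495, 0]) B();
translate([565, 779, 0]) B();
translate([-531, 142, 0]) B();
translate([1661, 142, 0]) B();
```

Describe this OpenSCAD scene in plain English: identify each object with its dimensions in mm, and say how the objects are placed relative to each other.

A is a rectangular dining table. The top is 1461×579×42 mm with its upper surface at z = 766 mm. It stands on four 78×78 mm square legs, each inset 20 mm from the nearest pair of top edges, running from the floor to the underside of the top.

B is a four-legged stool. The seat is a 331×295×22 mm slab whose top surface is at z = 402 mm; four round legs, each 28 mm in diameter, run from the floor (z = 0) to the underside of the seat, each leg's axis is inset half a diameter from the nearest pair of seat edges (so the leg's bounding box is flush with the corner).

Four stools sit around the table at the −y, +y, −x, +x sides.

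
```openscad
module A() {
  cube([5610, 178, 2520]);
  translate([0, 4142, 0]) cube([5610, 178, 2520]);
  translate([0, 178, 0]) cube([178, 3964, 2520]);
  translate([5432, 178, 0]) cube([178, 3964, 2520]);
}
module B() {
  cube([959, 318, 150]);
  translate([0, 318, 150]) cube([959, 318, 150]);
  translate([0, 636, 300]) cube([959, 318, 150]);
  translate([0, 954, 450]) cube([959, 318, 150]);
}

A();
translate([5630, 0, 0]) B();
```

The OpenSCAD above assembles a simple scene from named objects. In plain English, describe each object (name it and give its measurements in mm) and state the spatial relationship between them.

A is the wall frame of a small rectangular building: four walls, each 2520 mm tall and 178 mm thick, enclosing a footprint 5610 mm (x) by 4320 mm (y) outside-to-outside, with no floor or roof. The front and back walls (the −y and +y sides) span the full width; the two side walls fit between them.

B is a run of 4 identical solid stair steps. Each tread is 959×318 mm and each step block is 150 mm high. Step 1 rests on the floor; step k is offset from step 1 by (k−1)×318 mm in y and (k−1)×150 mm in z.

The staircase is on the floor beside the house frame on its +x side.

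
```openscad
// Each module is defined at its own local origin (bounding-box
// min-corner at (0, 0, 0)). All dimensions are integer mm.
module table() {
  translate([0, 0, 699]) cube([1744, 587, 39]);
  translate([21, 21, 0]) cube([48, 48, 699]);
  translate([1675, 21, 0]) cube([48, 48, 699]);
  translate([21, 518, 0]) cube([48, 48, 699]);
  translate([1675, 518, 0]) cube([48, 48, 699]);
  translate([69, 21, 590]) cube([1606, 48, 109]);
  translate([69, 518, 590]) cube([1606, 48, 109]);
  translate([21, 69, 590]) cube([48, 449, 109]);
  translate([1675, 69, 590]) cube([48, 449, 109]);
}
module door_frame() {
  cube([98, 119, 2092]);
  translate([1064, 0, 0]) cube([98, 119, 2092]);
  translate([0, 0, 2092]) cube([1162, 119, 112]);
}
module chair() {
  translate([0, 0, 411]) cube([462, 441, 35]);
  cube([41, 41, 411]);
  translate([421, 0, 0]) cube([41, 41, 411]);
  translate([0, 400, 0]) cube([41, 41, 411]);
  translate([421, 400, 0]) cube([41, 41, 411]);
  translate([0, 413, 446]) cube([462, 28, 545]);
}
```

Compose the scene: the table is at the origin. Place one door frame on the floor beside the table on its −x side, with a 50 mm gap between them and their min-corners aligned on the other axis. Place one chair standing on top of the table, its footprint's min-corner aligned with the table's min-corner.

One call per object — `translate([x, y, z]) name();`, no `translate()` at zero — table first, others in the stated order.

table();
translate([-1212, 0, 0]) door_frame();
translate([0, 0, 738]) chair();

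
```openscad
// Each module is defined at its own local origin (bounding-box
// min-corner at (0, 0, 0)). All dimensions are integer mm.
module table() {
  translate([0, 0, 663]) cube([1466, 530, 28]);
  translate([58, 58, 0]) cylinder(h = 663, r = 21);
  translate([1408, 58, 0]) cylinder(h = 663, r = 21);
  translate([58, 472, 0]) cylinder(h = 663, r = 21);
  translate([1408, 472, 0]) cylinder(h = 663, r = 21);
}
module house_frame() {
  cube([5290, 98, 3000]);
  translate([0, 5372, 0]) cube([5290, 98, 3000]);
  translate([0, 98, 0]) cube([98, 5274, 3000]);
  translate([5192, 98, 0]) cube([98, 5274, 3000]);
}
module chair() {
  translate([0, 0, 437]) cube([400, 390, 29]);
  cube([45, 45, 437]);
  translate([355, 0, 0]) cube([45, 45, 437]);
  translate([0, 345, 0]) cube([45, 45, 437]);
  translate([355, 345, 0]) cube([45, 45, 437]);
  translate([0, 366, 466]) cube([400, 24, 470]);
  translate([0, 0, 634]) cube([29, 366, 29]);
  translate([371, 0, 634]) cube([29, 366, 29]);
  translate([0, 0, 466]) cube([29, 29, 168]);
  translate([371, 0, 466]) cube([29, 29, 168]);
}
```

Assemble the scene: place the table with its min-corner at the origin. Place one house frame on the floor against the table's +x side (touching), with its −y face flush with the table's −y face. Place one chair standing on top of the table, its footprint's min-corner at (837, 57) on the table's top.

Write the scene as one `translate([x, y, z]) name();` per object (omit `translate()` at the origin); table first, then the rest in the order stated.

table();
translate([1466, 0, 0]) house_frame();
translate([837, 57, 691]) chair();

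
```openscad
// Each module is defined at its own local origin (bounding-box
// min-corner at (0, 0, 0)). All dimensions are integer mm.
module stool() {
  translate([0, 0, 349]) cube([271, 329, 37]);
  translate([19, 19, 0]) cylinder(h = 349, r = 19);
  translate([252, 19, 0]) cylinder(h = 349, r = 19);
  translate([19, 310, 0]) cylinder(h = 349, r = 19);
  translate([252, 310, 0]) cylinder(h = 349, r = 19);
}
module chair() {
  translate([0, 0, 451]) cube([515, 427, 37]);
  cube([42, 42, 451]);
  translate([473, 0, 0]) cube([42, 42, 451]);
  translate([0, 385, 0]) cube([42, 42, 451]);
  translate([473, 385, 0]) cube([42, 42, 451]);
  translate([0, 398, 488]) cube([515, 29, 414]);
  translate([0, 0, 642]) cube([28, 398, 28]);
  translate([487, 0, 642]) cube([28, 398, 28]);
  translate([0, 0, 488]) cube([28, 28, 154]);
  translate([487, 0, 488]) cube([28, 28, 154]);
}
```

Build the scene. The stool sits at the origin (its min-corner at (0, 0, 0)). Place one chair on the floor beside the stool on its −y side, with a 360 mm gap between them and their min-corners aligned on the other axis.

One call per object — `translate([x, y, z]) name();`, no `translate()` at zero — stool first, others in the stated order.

stool();
translate([0, -787, 0]) chair();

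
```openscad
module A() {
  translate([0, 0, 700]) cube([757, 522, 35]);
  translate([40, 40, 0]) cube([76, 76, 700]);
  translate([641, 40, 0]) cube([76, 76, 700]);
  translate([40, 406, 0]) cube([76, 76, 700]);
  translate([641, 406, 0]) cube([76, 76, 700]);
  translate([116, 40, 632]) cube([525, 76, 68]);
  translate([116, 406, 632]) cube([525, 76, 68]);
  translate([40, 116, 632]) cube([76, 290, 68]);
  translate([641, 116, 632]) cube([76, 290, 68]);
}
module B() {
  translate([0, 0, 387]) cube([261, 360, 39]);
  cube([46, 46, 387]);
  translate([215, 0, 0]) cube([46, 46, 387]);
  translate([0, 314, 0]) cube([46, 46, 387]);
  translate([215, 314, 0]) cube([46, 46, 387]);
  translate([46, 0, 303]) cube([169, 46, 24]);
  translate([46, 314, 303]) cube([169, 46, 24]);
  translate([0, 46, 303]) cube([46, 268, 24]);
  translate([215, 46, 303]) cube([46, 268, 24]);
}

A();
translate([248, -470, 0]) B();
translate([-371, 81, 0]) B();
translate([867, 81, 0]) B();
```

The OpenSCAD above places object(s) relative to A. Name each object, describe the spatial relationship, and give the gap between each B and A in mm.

Each stool's nearest face is 110 mm from the table's bounding box.

A is a table. B is a stool. Three stools sit around the table at the −y, −x, +x sides. The gap between each stool and the table is 110 mm.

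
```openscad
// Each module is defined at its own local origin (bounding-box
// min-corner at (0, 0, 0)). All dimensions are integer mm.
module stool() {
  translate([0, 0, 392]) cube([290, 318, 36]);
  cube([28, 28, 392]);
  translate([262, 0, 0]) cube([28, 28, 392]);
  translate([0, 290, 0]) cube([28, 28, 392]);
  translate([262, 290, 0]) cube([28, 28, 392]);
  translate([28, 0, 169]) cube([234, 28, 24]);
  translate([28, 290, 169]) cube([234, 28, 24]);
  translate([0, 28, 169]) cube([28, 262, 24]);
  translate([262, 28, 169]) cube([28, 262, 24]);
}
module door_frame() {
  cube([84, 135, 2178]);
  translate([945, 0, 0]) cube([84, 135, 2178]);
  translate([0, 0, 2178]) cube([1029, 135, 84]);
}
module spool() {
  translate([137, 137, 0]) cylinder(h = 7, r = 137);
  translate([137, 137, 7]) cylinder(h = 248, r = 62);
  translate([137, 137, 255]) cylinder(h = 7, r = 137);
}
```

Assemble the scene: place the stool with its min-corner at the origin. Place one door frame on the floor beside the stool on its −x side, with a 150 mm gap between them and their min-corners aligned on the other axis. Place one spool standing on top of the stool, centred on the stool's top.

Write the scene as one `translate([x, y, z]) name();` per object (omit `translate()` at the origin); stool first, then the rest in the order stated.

stool();
translate([-1179, 0, 0]) door_frame();
translate([8, 22, 428]) spool();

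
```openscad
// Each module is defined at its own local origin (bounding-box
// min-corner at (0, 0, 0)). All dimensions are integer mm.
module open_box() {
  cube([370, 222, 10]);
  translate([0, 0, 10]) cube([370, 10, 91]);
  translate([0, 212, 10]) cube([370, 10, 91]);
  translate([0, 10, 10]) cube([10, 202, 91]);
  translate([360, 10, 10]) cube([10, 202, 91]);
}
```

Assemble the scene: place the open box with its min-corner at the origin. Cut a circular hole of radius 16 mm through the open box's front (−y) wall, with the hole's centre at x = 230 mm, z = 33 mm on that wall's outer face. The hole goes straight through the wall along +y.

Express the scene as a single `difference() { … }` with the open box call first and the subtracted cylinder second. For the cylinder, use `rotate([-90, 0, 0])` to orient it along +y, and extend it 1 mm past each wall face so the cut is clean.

difference() {
  open_box();
  translate([230, -1, 33]) rotate([-90, 0, 0]) cylinder(h = 12, r = 16);
}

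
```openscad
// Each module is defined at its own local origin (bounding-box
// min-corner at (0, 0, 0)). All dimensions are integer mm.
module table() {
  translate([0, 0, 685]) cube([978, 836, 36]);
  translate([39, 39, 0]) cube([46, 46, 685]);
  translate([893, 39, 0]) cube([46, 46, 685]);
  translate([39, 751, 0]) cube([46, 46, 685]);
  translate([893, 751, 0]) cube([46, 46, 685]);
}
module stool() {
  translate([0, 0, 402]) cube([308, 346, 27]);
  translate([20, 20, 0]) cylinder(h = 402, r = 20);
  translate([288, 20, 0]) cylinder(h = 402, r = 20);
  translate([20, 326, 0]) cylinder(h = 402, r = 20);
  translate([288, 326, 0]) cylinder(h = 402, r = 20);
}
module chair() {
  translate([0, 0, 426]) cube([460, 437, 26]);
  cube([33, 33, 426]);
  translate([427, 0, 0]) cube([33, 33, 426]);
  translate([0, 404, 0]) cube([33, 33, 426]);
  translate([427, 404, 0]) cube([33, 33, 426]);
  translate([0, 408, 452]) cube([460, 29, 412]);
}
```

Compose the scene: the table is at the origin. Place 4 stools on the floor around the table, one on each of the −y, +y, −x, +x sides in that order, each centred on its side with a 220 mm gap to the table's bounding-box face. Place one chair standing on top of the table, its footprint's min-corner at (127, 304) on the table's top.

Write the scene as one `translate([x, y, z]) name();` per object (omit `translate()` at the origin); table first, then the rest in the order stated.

table();
translate([335, -566, 0]) stool();
translate([335, 1056, 0]) stool();
translate([-528, 245, 0]) stool();
translate([1198, 245, 0]) stool();
translate([127, 304, 721]) chair();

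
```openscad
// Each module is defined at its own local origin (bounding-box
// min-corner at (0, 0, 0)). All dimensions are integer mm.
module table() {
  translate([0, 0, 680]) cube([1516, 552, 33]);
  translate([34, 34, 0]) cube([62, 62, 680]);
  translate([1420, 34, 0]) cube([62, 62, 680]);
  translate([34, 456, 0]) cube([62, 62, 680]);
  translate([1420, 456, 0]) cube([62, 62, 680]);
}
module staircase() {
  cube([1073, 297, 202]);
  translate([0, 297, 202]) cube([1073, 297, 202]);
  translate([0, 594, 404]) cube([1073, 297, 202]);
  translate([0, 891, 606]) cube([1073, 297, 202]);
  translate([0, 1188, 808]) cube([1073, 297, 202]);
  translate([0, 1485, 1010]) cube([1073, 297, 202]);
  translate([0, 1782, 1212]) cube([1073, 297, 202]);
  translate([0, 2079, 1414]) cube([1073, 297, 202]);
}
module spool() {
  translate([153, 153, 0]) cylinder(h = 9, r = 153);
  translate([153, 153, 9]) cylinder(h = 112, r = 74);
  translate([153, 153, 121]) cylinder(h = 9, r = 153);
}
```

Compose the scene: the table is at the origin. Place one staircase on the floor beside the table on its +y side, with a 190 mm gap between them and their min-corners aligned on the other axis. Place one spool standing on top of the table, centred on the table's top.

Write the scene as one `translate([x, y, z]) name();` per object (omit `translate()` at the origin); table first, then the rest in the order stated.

table();
translate([0, 742, 0]) staircase();
translate([605, 123, 713]) spool();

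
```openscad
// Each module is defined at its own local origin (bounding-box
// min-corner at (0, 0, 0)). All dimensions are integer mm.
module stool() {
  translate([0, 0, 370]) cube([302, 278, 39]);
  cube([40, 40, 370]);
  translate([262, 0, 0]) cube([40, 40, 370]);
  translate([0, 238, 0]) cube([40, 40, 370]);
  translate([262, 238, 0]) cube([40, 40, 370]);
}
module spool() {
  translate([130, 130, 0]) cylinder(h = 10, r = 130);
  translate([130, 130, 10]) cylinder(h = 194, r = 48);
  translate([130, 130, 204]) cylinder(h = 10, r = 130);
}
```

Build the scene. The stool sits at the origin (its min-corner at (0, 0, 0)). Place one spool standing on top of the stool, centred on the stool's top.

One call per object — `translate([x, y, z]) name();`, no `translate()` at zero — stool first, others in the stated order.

stool();
translate([21, 9, 409]) spool();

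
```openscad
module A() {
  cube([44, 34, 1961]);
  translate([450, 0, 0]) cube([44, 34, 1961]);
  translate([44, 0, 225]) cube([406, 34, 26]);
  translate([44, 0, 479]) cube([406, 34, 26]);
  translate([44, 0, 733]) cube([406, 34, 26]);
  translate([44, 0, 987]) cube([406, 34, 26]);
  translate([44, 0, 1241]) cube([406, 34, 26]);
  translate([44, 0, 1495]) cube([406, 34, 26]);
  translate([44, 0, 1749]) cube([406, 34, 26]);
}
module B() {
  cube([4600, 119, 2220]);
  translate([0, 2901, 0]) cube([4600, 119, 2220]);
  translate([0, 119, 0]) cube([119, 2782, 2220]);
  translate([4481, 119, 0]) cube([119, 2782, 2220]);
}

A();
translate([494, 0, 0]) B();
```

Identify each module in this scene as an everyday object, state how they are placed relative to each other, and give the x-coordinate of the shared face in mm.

The ladder's +x face and the house frame's −x face are both at x = 494 mm.

A is a ladder. B is a house frame. The house frame is against the ladder's +x side, with their −y faces flush. The x-coordinate of the shared face is 494 mm.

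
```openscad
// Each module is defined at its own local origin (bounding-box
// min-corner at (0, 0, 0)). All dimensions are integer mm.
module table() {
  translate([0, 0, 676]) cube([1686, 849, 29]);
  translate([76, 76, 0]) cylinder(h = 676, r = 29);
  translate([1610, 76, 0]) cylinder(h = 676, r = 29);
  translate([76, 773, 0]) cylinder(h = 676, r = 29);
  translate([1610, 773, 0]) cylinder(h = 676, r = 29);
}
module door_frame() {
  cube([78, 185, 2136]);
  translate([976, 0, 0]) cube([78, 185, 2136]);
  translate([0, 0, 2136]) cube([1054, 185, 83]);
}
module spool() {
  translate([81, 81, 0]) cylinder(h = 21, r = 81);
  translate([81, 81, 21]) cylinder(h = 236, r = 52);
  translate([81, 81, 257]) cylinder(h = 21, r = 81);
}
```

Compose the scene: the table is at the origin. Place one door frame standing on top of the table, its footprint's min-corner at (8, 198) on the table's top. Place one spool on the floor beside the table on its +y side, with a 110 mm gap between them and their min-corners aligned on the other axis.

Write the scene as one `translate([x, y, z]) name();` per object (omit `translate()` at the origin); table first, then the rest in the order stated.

table();
translate([8, 198, 705]) door_frame();
translate([0, 959, 0]) spool();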